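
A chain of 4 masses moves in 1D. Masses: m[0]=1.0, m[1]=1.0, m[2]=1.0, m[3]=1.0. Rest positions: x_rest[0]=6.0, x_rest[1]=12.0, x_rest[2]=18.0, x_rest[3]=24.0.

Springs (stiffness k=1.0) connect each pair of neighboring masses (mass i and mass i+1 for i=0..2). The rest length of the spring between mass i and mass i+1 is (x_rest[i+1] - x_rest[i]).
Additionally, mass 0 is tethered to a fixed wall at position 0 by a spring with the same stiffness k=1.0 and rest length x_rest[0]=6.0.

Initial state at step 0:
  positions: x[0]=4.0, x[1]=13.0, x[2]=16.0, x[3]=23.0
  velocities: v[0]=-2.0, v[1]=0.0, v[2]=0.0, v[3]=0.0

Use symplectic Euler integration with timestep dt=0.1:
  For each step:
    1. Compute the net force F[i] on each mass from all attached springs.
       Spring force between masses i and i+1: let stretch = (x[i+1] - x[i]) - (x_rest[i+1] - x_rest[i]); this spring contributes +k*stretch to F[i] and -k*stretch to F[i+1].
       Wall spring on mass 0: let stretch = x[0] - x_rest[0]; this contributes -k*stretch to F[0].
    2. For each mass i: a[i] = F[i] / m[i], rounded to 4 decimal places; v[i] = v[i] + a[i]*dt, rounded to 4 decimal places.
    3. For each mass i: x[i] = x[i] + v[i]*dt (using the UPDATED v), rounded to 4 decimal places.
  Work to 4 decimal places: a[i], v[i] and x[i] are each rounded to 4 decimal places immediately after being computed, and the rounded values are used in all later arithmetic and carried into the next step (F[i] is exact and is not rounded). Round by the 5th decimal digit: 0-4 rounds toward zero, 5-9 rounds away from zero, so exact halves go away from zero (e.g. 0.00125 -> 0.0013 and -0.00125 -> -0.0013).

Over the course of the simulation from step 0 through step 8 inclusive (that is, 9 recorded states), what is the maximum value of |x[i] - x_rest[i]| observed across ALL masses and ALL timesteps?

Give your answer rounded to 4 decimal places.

Step 0: x=[4.0000 13.0000 16.0000 23.0000] v=[-2.0000 0.0000 0.0000 0.0000]
Step 1: x=[3.8500 12.9400 16.0400 22.9900] v=[-1.5000 -0.6000 0.4000 -0.1000]
Step 2: x=[3.7524 12.8201 16.1185 22.9705] v=[-0.9760 -1.1990 0.7850 -0.1950]
Step 3: x=[3.7080 12.6425 16.2325 22.9425] v=[-0.4445 -1.7759 1.1404 -0.2802]
Step 4: x=[3.7158 12.4115 16.3777 22.9074] v=[0.0782 -2.3104 1.4524 -0.3512]
Step 5: x=[3.7734 12.1332 16.5486 22.8670] v=[0.5762 -2.7834 1.7088 -0.4042]
Step 6: x=[3.8769 11.8154 16.7385 22.8234] v=[1.0348 -3.1778 1.8991 -0.4360]
Step 7: x=[4.0210 11.4675 16.9400 22.7790] v=[1.4410 -3.4793 2.0153 -0.4445]
Step 8: x=[4.1994 11.0998 17.1452 22.7362] v=[1.7836 -3.6767 2.0520 -0.4284]
Max displacement = 2.2920

Answer: 2.2920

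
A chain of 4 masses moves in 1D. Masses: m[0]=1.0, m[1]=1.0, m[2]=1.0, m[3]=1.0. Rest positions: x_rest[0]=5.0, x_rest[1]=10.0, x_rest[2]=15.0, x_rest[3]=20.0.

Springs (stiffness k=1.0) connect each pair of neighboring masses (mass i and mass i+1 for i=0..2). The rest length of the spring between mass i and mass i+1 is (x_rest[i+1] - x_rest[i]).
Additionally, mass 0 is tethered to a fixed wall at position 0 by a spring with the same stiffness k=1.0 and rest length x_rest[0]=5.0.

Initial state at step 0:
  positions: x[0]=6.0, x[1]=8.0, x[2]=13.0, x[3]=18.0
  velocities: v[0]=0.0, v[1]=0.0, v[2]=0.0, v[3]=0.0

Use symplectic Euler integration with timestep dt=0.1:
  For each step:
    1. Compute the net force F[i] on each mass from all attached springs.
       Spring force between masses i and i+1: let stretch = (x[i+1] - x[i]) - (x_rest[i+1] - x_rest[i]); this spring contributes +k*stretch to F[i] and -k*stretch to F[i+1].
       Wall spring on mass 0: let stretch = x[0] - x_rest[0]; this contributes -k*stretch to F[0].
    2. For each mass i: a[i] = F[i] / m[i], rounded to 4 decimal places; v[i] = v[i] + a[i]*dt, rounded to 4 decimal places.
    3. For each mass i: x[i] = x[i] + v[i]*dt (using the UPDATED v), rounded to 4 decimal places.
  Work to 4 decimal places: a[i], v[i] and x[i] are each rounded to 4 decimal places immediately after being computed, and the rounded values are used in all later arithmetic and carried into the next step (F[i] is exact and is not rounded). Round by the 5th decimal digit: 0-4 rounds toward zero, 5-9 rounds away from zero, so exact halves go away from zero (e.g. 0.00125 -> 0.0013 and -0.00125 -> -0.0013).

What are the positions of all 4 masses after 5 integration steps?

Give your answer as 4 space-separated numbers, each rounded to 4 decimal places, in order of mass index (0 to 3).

Answer: 5.4376 8.4159 13.0101 18.0001

Derivation:
Step 0: x=[6.0000 8.0000 13.0000 18.0000] v=[0.0000 0.0000 0.0000 0.0000]
Step 1: x=[5.9600 8.0300 13.0000 18.0000] v=[-0.4000 0.3000 0.0000 0.0000]
Step 2: x=[5.8811 8.0890 13.0003 18.0000] v=[-0.7890 0.5900 0.0030 0.0000]
Step 3: x=[5.7655 8.1750 13.0015 18.0000] v=[-1.1563 0.8603 0.0118 0.0000]
Step 4: x=[5.6163 8.2852 13.0044 18.0000] v=[-1.4919 1.1020 0.0290 0.0002]
Step 5: x=[5.4376 8.4159 13.0101 18.0001] v=[-1.7866 1.3070 0.0566 0.0006]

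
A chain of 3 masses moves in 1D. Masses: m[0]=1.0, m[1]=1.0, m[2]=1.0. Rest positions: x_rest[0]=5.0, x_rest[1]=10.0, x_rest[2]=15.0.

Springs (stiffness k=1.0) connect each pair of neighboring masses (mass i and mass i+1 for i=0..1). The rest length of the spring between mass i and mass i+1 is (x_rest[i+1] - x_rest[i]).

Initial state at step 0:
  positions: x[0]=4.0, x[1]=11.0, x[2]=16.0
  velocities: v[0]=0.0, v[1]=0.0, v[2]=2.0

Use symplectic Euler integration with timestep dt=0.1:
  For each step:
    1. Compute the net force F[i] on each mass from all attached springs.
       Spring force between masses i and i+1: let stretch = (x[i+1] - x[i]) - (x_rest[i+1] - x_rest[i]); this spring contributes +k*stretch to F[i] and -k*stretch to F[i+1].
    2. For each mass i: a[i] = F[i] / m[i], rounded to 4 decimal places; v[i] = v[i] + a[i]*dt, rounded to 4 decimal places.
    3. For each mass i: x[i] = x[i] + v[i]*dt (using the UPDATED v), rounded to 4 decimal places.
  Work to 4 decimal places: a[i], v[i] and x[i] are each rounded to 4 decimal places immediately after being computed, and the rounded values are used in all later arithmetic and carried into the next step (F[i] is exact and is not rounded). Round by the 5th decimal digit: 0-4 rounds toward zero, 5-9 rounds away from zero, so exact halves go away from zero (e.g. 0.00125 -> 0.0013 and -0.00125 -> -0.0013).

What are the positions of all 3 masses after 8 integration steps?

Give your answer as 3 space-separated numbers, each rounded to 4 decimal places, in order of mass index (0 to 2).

Step 0: x=[4.0000 11.0000 16.0000] v=[0.0000 0.0000 2.0000]
Step 1: x=[4.0200 10.9800 16.2000] v=[0.2000 -0.2000 2.0000]
Step 2: x=[4.0596 10.9426 16.3978] v=[0.3960 -0.3740 1.9780]
Step 3: x=[4.1180 10.8909 16.5911] v=[0.5843 -0.5168 1.9325]
Step 4: x=[4.1942 10.8285 16.7774] v=[0.7616 -0.6241 1.8625]
Step 5: x=[4.2867 10.7592 16.9542] v=[0.9250 -0.6926 1.7676]
Step 6: x=[4.3939 10.6872 17.1190] v=[1.0723 -0.7204 1.6481]
Step 7: x=[4.5141 10.6165 17.2695] v=[1.2016 -0.7066 1.5049]
Step 8: x=[4.6453 10.5514 17.4035] v=[1.3118 -0.6515 1.3396]

Answer: 4.6453 10.5514 17.4035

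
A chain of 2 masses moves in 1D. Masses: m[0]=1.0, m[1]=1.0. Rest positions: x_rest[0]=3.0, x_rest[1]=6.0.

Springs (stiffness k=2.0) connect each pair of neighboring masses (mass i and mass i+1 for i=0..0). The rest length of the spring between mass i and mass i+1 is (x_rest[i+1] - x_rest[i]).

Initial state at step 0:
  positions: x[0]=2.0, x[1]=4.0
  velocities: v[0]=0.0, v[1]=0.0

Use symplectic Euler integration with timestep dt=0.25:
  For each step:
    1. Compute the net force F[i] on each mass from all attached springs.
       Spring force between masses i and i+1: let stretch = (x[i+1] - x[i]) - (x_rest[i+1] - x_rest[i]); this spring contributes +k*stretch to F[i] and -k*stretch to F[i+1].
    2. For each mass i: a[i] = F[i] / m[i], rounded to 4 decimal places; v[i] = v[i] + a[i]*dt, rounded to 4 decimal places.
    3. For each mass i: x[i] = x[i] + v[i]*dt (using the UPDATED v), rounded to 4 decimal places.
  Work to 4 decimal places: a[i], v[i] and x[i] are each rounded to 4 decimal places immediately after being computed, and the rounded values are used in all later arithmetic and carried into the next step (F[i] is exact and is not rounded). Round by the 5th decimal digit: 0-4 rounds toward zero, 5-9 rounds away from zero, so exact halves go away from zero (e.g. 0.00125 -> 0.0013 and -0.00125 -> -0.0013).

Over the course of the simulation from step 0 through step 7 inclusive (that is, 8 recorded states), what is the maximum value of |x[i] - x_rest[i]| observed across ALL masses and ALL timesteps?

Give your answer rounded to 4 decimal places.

Answer: 2.0110

Derivation:
Step 0: x=[2.0000 4.0000] v=[0.0000 0.0000]
Step 1: x=[1.8750 4.1250] v=[-0.5000 0.5000]
Step 2: x=[1.6563 4.3438] v=[-0.8750 0.8750]
Step 3: x=[1.3985 4.6016] v=[-1.0313 1.0313]
Step 4: x=[1.1661 4.8341] v=[-0.9298 0.9298]
Step 5: x=[1.0172 4.9831] v=[-0.5958 0.5958]
Step 6: x=[0.9890 5.0113] v=[-0.1129 0.1129]
Step 7: x=[1.0886 4.9117] v=[0.3983 -0.3983]
Max displacement = 2.0110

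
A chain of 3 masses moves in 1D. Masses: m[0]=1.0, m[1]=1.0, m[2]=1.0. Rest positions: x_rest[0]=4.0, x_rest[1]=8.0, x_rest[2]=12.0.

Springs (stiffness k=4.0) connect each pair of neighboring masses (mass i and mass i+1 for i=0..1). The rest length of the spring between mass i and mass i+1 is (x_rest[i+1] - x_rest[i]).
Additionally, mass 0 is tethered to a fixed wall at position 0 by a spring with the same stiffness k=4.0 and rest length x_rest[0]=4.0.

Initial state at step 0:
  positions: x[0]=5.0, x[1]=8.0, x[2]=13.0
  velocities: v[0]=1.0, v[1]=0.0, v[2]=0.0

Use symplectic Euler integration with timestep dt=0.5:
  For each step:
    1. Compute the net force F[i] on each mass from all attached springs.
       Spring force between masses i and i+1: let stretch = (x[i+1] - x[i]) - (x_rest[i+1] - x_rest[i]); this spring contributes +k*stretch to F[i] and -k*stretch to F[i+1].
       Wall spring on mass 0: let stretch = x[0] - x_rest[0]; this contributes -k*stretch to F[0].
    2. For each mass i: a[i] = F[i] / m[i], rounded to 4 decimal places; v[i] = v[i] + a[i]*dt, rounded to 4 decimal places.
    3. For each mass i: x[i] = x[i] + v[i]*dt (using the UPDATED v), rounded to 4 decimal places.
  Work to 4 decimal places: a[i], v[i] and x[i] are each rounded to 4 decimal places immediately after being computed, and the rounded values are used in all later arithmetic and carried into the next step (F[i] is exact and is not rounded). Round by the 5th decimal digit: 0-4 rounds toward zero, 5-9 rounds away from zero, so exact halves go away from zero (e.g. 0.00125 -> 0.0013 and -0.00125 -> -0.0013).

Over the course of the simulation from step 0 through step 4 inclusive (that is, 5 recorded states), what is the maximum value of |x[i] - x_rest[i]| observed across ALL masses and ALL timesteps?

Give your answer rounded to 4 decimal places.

Answer: 2.0000

Derivation:
Step 0: x=[5.0000 8.0000 13.0000] v=[1.0000 0.0000 0.0000]
Step 1: x=[3.5000 10.0000 12.0000] v=[-3.0000 4.0000 -2.0000]
Step 2: x=[5.0000 7.5000 13.0000] v=[3.0000 -5.0000 2.0000]
Step 3: x=[4.0000 8.0000 12.5000] v=[-2.0000 1.0000 -1.0000]
Step 4: x=[3.0000 9.0000 11.5000] v=[-2.0000 2.0000 -2.0000]
Max displacement = 2.0000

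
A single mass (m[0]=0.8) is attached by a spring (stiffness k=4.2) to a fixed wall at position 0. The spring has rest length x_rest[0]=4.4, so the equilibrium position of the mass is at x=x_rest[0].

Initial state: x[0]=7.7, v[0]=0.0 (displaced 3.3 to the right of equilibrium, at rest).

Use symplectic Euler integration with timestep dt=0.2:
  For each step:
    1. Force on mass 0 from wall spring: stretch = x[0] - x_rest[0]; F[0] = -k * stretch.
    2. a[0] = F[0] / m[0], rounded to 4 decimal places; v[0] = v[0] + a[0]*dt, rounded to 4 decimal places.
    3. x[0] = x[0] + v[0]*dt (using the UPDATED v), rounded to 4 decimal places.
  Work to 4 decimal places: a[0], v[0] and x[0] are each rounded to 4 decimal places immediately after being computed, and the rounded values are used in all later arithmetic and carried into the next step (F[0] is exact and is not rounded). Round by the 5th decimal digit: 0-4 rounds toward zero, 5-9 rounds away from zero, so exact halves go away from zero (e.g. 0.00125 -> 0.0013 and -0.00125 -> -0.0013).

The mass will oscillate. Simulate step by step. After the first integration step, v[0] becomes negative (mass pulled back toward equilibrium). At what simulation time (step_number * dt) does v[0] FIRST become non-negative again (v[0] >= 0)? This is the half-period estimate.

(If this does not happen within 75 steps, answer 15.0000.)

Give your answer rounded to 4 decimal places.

Answer: 1.4000

Derivation:
Step 0: x=[7.7000] v=[0.0000]
Step 1: x=[7.0070] v=[-3.4650]
Step 2: x=[5.7665] v=[-6.2024]
Step 3: x=[4.2391] v=[-7.6372]
Step 4: x=[2.7454] v=[-7.4683]
Step 5: x=[1.5992] v=[-5.7310]
Step 6: x=[1.0412] v=[-2.7902]
Step 7: x=[1.1885] v=[0.7365]
First v>=0 after going negative at step 7, time=1.4000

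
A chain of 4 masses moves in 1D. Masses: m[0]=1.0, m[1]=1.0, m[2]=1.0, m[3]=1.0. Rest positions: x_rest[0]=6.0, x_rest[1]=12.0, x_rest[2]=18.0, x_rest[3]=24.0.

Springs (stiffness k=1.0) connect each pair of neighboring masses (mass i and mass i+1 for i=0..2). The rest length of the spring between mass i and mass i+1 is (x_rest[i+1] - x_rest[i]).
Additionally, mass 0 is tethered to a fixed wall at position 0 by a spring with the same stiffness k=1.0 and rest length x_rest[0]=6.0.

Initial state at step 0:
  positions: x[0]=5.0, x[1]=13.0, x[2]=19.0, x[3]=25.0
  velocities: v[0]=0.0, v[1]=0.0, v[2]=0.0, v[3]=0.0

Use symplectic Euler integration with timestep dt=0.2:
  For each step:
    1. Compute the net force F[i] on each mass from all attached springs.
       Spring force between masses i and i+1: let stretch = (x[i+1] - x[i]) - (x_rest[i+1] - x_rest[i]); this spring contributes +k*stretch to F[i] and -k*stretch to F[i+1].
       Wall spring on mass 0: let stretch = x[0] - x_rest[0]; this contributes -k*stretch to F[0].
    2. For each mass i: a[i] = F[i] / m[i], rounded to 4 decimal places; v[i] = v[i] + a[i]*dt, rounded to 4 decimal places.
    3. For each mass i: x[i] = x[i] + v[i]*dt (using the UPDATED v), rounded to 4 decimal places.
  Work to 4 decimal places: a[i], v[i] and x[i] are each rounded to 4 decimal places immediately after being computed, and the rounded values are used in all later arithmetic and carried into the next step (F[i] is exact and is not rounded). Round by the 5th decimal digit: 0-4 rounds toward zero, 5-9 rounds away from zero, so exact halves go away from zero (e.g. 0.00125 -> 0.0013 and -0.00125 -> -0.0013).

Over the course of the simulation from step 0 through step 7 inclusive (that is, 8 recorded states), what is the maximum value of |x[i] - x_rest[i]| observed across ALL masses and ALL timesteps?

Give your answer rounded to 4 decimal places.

Answer: 1.0283

Derivation:
Step 0: x=[5.0000 13.0000 19.0000 25.0000] v=[0.0000 0.0000 0.0000 0.0000]
Step 1: x=[5.1200 12.9200 19.0000 25.0000] v=[0.6000 -0.4000 0.0000 0.0000]
Step 2: x=[5.3472 12.7712 18.9968 25.0000] v=[1.1360 -0.7440 -0.0160 0.0000]
Step 3: x=[5.6575 12.5745 18.9847 24.9999] v=[1.5514 -0.9837 -0.0605 -0.0006]
Step 4: x=[6.0182 12.3575 18.9568 24.9992] v=[1.8033 -1.0851 -0.1395 -0.0036]
Step 5: x=[6.3917 12.1509 18.9066 24.9968] v=[1.8675 -1.0331 -0.2509 -0.0121]
Step 6: x=[6.7399 11.9841 18.8298 24.9908] v=[1.7410 -0.8338 -0.3840 -0.0301]
Step 7: x=[7.0283 11.8814 18.7256 24.9783] v=[1.4419 -0.5135 -0.5209 -0.0623]
Max displacement = 1.0283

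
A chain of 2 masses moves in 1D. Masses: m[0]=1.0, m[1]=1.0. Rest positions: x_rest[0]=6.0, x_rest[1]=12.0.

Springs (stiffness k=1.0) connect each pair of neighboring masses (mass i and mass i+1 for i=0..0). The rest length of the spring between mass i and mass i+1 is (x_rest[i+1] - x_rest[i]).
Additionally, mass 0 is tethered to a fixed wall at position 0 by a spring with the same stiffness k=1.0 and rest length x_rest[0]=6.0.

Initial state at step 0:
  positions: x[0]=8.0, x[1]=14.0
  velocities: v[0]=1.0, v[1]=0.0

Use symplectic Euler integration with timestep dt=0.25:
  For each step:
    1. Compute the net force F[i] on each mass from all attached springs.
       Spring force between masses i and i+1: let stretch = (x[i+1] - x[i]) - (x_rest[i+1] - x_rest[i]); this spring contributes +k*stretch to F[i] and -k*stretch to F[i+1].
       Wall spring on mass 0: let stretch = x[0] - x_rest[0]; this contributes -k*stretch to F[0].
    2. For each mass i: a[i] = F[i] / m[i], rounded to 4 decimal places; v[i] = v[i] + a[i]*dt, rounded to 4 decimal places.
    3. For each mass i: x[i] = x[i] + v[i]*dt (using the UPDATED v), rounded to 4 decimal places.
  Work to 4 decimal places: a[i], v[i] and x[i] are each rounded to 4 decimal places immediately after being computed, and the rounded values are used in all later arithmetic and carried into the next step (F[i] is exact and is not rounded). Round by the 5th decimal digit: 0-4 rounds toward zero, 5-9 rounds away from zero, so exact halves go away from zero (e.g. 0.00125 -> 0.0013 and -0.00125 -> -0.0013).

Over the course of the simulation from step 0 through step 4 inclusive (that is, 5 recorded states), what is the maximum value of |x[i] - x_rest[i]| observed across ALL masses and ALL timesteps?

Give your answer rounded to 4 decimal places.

Answer: 2.1250

Derivation:
Step 0: x=[8.0000 14.0000] v=[1.0000 0.0000]
Step 1: x=[8.1250 14.0000] v=[0.5000 0.0000]
Step 2: x=[8.1094 14.0078] v=[-0.0625 0.0313]
Step 3: x=[7.9556 14.0220] v=[-0.6153 0.0567]
Step 4: x=[7.6837 14.0320] v=[-1.0876 0.0401]
Max displacement = 2.1250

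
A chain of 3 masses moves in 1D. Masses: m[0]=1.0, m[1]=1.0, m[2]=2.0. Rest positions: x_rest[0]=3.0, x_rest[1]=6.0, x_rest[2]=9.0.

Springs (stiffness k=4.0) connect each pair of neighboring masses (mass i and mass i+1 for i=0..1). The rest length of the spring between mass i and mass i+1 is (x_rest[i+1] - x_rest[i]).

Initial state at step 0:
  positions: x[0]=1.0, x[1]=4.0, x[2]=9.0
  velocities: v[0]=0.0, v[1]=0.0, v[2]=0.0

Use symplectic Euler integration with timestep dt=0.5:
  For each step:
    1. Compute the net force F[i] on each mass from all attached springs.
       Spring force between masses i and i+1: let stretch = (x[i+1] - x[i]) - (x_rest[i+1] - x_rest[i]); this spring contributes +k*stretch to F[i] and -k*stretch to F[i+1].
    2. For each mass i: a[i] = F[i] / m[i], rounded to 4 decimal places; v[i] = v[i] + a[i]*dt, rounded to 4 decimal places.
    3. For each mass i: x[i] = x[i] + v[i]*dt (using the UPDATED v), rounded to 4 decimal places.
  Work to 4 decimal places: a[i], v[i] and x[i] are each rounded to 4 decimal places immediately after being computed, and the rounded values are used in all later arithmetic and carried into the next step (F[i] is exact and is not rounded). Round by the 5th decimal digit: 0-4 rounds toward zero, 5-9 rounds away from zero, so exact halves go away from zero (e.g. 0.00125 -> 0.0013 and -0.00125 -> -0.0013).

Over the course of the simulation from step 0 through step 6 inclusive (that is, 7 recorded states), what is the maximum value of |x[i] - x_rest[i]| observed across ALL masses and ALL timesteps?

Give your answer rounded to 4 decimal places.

Step 0: x=[1.0000 4.0000 9.0000] v=[0.0000 0.0000 0.0000]
Step 1: x=[1.0000 6.0000 8.0000] v=[0.0000 4.0000 -2.0000]
Step 2: x=[3.0000 5.0000 7.5000] v=[4.0000 -2.0000 -1.0000]
Step 3: x=[4.0000 4.5000 7.2500] v=[2.0000 -1.0000 -0.5000]
Step 4: x=[2.5000 6.2500 7.1250] v=[-3.0000 3.5000 -0.2500]
Step 5: x=[1.7500 5.1250 8.0625] v=[-1.5000 -2.2500 1.8750]
Step 6: x=[1.3750 3.5625 9.0313] v=[-0.7500 -3.1250 1.9375]
Max displacement = 2.4375

Answer: 2.4375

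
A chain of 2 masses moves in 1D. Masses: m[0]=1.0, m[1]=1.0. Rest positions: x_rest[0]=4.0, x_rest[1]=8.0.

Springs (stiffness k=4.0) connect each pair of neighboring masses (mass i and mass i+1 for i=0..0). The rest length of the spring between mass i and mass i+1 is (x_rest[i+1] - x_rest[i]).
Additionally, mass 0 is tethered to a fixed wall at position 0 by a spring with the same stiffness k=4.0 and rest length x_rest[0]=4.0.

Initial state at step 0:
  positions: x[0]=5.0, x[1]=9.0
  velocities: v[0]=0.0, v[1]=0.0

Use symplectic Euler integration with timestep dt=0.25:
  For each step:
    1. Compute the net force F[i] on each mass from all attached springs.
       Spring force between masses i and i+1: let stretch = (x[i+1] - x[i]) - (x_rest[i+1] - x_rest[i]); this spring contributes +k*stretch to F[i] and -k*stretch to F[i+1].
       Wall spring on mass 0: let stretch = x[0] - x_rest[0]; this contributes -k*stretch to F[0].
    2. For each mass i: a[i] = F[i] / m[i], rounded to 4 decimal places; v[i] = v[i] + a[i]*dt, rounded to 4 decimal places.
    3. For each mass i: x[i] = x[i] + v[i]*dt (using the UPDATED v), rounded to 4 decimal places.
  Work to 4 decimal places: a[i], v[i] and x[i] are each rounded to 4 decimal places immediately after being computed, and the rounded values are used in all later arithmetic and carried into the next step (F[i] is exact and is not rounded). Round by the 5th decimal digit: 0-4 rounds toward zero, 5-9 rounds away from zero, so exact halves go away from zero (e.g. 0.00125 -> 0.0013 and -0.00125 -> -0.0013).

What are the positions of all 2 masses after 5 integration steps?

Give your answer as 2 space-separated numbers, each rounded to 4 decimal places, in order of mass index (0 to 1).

Answer: 3.8613 7.8643

Derivation:
Step 0: x=[5.0000 9.0000] v=[0.0000 0.0000]
Step 1: x=[4.7500 9.0000] v=[-1.0000 0.0000]
Step 2: x=[4.3750 8.9375] v=[-1.5000 -0.2500]
Step 3: x=[4.0469 8.7344] v=[-1.3125 -0.8125]
Step 4: x=[3.8789 8.3594] v=[-0.6719 -1.5000]
Step 5: x=[3.8613 7.8643] v=[-0.0703 -1.9805]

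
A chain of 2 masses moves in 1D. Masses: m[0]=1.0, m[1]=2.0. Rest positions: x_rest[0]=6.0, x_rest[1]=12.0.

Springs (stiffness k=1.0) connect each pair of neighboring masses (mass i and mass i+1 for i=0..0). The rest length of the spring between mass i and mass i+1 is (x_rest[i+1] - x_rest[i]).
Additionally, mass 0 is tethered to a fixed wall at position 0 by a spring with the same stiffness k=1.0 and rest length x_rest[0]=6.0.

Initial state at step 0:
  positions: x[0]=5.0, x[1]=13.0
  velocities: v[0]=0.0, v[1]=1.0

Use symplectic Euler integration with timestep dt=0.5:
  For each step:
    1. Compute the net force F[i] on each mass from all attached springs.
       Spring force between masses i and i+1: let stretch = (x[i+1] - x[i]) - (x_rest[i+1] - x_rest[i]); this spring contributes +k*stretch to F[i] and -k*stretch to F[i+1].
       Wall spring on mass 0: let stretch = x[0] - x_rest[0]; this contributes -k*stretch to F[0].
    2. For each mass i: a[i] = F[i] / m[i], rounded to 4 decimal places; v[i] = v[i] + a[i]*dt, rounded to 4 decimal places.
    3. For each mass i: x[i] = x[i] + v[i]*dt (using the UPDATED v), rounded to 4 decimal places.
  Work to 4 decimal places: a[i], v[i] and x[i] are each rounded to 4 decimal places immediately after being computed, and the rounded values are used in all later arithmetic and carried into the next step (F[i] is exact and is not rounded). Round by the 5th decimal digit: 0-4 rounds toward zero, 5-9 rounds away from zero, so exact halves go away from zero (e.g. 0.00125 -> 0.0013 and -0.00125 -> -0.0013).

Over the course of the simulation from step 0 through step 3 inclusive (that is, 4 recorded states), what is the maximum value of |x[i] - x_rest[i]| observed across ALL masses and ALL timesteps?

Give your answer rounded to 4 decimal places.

Step 0: x=[5.0000 13.0000] v=[0.0000 1.0000]
Step 1: x=[5.7500 13.2500] v=[1.5000 0.5000]
Step 2: x=[6.9375 13.3125] v=[2.3750 0.1250]
Step 3: x=[7.9844 13.3282] v=[2.0938 0.0313]
Max displacement = 1.9844

Answer: 1.9844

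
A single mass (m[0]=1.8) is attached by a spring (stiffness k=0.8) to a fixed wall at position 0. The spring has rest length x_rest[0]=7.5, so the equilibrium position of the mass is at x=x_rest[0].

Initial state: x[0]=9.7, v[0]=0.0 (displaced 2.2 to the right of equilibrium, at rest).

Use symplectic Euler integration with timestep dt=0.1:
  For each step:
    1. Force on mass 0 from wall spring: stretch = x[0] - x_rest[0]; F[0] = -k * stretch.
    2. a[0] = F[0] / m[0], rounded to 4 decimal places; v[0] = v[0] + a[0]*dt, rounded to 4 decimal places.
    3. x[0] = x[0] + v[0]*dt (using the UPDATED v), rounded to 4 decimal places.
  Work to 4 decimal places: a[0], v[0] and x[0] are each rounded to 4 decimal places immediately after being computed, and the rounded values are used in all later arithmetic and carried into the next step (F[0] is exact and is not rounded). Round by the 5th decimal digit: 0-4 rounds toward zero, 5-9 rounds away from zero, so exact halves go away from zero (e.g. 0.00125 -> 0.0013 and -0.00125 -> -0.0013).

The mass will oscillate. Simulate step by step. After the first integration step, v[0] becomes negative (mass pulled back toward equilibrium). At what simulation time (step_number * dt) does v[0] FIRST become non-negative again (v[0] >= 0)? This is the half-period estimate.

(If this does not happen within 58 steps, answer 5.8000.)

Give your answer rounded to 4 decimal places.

Step 0: x=[9.7000] v=[0.0000]
Step 1: x=[9.6902] v=[-0.0978]
Step 2: x=[9.6707] v=[-0.1951]
Step 3: x=[9.6415] v=[-0.2916]
Step 4: x=[9.6028] v=[-0.3868]
Step 5: x=[9.5548] v=[-0.4803]
Step 6: x=[9.4976] v=[-0.5716]
Step 7: x=[9.4316] v=[-0.6604]
Step 8: x=[9.3570] v=[-0.7463]
Step 9: x=[9.2741] v=[-0.8288]
Step 10: x=[9.1833] v=[-0.9077]
Step 11: x=[9.0851] v=[-0.9825]
Step 12: x=[8.9798] v=[-1.0530]
Step 13: x=[8.8679] v=[-1.1188]
Step 14: x=[8.7499] v=[-1.1796]
Step 15: x=[8.6264] v=[-1.2352]
Step 16: x=[8.4979] v=[-1.2853]
Step 17: x=[8.3649] v=[-1.3297]
Step 18: x=[8.2281] v=[-1.3681]
Step 19: x=[8.0881] v=[-1.4005]
Step 20: x=[7.9454] v=[-1.4266]
Step 21: x=[7.8008] v=[-1.4464]
Step 22: x=[7.6548] v=[-1.4598]
Step 23: x=[7.5081] v=[-1.4667]
Step 24: x=[7.3614] v=[-1.4671]
Step 25: x=[7.2153] v=[-1.4609]
Step 26: x=[7.0705] v=[-1.4483]
Step 27: x=[6.9276] v=[-1.4292]
Step 28: x=[6.7872] v=[-1.4038]
Step 29: x=[6.6500] v=[-1.3721]
Step 30: x=[6.5166] v=[-1.3343]
Step 31: x=[6.3875] v=[-1.2906]
Step 32: x=[6.2634] v=[-1.2412]
Step 33: x=[6.1448] v=[-1.1862]
Step 34: x=[6.0322] v=[-1.1260]
Step 35: x=[5.9261] v=[-1.0608]
Step 36: x=[5.8270] v=[-0.9909]
Step 37: x=[5.7354] v=[-0.9165]
Step 38: x=[5.6516] v=[-0.8381]
Step 39: x=[5.5760] v=[-0.7560]
Step 40: x=[5.5090] v=[-0.6705]
Step 41: x=[5.4508] v=[-0.5820]
Step 42: x=[5.4017] v=[-0.4909]
Step 43: x=[5.3619] v=[-0.3976]
Step 44: x=[5.3316] v=[-0.3026]
Step 45: x=[5.3110] v=[-0.2062]
Step 46: x=[5.3001] v=[-0.1089]
Step 47: x=[5.2990] v=[-0.0111]
Step 48: x=[5.3077] v=[0.0867]
First v>=0 after going negative at step 48, time=4.8000

Answer: 4.8000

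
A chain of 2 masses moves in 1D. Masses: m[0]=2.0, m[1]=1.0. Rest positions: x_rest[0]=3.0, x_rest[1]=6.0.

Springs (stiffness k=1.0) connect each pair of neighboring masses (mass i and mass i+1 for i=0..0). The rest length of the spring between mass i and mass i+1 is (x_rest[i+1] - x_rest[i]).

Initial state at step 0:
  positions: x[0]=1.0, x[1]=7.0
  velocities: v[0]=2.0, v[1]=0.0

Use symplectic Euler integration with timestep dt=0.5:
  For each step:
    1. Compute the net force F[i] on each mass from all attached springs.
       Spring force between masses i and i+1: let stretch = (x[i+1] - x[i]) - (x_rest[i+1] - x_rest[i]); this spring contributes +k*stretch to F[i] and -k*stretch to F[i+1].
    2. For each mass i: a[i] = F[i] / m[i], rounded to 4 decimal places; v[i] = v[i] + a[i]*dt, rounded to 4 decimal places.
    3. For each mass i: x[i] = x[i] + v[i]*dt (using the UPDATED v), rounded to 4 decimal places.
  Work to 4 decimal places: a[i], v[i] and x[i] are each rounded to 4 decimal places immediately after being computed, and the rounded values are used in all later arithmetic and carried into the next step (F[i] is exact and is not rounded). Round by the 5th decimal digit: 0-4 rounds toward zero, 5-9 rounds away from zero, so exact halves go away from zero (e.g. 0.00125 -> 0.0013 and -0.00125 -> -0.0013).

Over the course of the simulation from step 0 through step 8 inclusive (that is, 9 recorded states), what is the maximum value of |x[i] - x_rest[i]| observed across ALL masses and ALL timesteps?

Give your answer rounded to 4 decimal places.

Answer: 6.5843

Derivation:
Step 0: x=[1.0000 7.0000] v=[2.0000 0.0000]
Step 1: x=[2.3750 6.2500] v=[2.7500 -1.5000]
Step 2: x=[3.8594 5.2813] v=[2.9688 -1.9375]
Step 3: x=[5.1466 4.7071] v=[2.5743 -1.1485]
Step 4: x=[6.0038 4.9928] v=[1.7144 0.5713]
Step 5: x=[6.3597 6.2812] v=[0.7117 2.5768]
Step 6: x=[6.3307 8.3393] v=[-0.0580 4.1161]
Step 7: x=[6.1778 10.6452] v=[-0.3059 4.6118]
Step 8: x=[6.2083 12.5843] v=[0.0610 3.8781]
Max displacement = 6.5843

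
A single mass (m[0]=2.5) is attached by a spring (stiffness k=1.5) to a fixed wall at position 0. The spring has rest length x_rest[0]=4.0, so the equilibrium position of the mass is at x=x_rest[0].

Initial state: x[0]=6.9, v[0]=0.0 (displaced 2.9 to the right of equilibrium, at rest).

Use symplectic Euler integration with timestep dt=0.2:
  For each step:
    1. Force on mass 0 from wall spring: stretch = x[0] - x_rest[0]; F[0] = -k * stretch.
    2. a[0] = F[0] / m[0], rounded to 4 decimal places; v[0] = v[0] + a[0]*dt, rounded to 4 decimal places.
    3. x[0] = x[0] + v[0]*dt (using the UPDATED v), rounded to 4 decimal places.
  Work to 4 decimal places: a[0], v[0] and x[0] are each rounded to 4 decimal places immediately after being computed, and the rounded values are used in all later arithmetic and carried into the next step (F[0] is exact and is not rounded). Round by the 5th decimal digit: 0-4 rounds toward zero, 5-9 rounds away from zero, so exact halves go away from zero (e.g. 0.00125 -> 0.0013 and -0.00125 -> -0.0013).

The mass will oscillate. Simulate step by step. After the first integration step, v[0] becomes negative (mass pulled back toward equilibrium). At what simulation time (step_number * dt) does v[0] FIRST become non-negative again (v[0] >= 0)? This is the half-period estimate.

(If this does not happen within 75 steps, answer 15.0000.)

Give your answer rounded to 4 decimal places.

Answer: 4.2000

Derivation:
Step 0: x=[6.9000] v=[0.0000]
Step 1: x=[6.8304] v=[-0.3480]
Step 2: x=[6.6929] v=[-0.6876]
Step 3: x=[6.4908] v=[-1.0107]
Step 4: x=[6.2289] v=[-1.3096]
Step 5: x=[5.9135] v=[-1.5771]
Step 6: x=[5.5522] v=[-1.8067]
Step 7: x=[5.1536] v=[-1.9930]
Step 8: x=[4.7273] v=[-2.1314]
Step 9: x=[4.2836] v=[-2.2187]
Step 10: x=[3.8331] v=[-2.2527]
Step 11: x=[3.3866] v=[-2.2327]
Step 12: x=[2.9548] v=[-2.1591]
Step 13: x=[2.5481] v=[-2.0337]
Step 14: x=[2.1762] v=[-1.8595]
Step 15: x=[1.8481] v=[-1.6406]
Step 16: x=[1.5716] v=[-1.3824]
Step 17: x=[1.3534] v=[-1.0910]
Step 18: x=[1.1987] v=[-0.7734]
Step 19: x=[1.1113] v=[-0.4372]
Step 20: x=[1.0932] v=[-0.0906]
Step 21: x=[1.1448] v=[0.2582]
First v>=0 after going negative at step 21, time=4.2000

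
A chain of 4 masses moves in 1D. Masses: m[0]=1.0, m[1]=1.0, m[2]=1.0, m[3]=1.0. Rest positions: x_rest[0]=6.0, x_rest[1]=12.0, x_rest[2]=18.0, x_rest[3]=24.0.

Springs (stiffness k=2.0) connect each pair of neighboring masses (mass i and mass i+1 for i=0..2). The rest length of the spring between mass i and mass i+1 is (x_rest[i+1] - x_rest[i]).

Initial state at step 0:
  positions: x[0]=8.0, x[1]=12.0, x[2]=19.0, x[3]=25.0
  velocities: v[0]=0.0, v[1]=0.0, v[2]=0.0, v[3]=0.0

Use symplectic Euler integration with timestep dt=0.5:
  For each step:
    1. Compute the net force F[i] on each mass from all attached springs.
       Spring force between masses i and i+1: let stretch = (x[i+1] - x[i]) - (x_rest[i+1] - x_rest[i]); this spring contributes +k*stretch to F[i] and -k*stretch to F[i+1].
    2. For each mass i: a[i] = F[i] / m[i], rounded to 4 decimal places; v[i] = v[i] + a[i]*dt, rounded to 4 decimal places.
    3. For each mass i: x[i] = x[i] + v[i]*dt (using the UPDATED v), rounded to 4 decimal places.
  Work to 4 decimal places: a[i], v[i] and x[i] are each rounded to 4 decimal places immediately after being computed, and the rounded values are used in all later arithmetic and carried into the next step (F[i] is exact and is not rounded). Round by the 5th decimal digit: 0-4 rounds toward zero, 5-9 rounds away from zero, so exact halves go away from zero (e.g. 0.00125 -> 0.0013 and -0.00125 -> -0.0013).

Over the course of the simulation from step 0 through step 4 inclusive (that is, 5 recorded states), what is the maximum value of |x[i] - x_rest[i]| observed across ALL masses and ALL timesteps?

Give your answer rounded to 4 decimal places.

Answer: 2.2500

Derivation:
Step 0: x=[8.0000 12.0000 19.0000 25.0000] v=[0.0000 0.0000 0.0000 0.0000]
Step 1: x=[7.0000 13.5000 18.5000 25.0000] v=[-2.0000 3.0000 -1.0000 0.0000]
Step 2: x=[6.2500 14.2500 18.7500 24.7500] v=[-1.5000 1.5000 0.5000 -0.5000]
Step 3: x=[6.5000 13.2500 19.7500 24.5000] v=[0.5000 -2.0000 2.0000 -0.5000]
Step 4: x=[7.1250 12.1250 19.8750 24.8750] v=[1.2500 -2.2500 0.2500 0.7500]
Max displacement = 2.2500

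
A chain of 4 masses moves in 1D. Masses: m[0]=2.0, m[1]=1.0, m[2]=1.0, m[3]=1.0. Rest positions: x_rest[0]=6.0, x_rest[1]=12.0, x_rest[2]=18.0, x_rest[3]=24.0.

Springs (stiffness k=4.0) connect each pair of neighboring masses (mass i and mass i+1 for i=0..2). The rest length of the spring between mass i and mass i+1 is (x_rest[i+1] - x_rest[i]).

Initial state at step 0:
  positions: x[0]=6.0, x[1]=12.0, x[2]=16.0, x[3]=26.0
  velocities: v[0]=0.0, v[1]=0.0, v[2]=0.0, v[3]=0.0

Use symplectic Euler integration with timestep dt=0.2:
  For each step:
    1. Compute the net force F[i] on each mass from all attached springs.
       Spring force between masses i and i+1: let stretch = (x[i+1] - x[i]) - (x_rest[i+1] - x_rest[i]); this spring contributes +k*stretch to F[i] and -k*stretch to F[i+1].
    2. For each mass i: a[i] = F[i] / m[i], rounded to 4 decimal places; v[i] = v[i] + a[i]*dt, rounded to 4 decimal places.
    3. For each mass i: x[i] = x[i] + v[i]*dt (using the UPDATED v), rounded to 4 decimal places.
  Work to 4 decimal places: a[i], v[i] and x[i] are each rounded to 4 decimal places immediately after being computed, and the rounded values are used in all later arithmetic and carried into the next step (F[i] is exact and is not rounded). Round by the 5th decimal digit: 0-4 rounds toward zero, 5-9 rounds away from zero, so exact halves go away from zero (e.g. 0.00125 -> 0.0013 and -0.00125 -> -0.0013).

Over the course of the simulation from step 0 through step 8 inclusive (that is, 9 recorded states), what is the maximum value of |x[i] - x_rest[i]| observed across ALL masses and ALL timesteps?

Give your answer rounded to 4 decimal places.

Answer: 2.1763

Derivation:
Step 0: x=[6.0000 12.0000 16.0000 26.0000] v=[0.0000 0.0000 0.0000 0.0000]
Step 1: x=[6.0000 11.6800 16.9600 25.3600] v=[0.0000 -1.6000 4.8000 -3.2000]
Step 2: x=[5.9744 11.2960 18.4192 24.3360] v=[-0.1280 -1.9200 7.2960 -5.1200]
Step 3: x=[5.8945 11.2003 19.6854 23.3253] v=[-0.3994 -0.4787 6.3309 -5.0534]
Step 4: x=[5.7591 11.6132 20.1763 22.6922] v=[-0.6771 2.0647 2.4547 -3.1653]
Step 5: x=[5.6120 12.4596 19.6997 22.6166] v=[-0.7355 4.2319 -2.3831 -0.3780]
Step 6: x=[5.5327 13.3688 18.5314 23.0343] v=[-0.3965 4.5459 -5.8417 2.0885]
Step 7: x=[5.6003 13.8502 17.2575 23.6915] v=[0.3379 2.4071 -6.3695 3.2862]
Step 8: x=[5.8479 13.5568 16.4679 24.2793] v=[1.2379 -1.4670 -3.9481 2.9390]
Max displacement = 2.1763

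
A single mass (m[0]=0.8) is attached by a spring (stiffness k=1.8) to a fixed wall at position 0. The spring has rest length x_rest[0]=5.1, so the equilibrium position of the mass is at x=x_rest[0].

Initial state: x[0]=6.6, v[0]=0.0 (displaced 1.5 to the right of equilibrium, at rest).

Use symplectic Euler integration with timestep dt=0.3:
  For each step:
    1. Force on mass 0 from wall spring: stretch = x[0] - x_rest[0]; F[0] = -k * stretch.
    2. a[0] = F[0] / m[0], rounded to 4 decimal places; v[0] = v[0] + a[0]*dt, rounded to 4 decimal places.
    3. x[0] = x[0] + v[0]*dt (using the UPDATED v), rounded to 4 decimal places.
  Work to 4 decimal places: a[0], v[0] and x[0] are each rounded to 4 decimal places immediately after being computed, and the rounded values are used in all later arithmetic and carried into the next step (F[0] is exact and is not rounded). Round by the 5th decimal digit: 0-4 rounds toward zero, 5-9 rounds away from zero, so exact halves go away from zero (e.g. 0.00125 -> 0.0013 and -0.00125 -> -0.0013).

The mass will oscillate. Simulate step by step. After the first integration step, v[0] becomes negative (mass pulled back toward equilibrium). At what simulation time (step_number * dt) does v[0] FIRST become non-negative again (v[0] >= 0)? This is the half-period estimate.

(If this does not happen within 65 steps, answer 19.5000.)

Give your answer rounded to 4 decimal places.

Step 0: x=[6.6000] v=[0.0000]
Step 1: x=[6.2963] v=[-1.0125]
Step 2: x=[5.7503] v=[-1.8200]
Step 3: x=[5.0726] v=[-2.2590]
Step 4: x=[4.4005] v=[-2.2405]
Step 5: x=[3.8700] v=[-1.7683]
Step 6: x=[3.5886] v=[-0.9381]
Step 7: x=[3.6132] v=[0.0821]
First v>=0 after going negative at step 7, time=2.1000

Answer: 2.1000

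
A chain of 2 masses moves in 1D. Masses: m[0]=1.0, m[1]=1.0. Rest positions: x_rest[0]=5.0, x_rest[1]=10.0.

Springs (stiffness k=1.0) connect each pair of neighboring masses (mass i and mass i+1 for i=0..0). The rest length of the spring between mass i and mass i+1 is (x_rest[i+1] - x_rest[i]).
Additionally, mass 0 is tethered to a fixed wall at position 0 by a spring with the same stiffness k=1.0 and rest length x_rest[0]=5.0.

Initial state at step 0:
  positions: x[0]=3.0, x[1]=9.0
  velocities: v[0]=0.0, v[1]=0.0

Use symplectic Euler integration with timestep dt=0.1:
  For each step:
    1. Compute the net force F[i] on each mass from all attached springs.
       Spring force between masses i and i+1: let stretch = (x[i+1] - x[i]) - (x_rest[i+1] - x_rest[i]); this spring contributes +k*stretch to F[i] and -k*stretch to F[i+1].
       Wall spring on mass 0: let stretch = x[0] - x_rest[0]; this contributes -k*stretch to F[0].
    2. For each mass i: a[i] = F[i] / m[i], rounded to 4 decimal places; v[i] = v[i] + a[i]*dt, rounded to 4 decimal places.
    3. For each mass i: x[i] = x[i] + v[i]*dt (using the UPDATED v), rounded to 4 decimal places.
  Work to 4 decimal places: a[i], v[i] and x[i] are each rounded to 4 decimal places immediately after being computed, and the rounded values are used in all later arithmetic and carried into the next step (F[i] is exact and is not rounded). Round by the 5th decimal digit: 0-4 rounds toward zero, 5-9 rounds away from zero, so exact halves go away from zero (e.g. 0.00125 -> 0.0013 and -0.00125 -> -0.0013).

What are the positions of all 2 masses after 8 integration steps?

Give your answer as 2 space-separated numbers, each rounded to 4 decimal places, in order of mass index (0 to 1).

Answer: 3.9411 8.7190

Derivation:
Step 0: x=[3.0000 9.0000] v=[0.0000 0.0000]
Step 1: x=[3.0300 8.9900] v=[0.3000 -0.1000]
Step 2: x=[3.0893 8.9704] v=[0.5930 -0.1960]
Step 3: x=[3.1765 8.9420] v=[0.8722 -0.2841]
Step 4: x=[3.2896 8.9059] v=[1.1311 -0.3607]
Step 5: x=[3.4260 8.8637] v=[1.3638 -0.4223]
Step 6: x=[3.5825 8.8171] v=[1.5650 -0.4661]
Step 7: x=[3.7555 8.7681] v=[1.7302 -0.4896]
Step 8: x=[3.9411 8.7190] v=[1.8559 -0.4909]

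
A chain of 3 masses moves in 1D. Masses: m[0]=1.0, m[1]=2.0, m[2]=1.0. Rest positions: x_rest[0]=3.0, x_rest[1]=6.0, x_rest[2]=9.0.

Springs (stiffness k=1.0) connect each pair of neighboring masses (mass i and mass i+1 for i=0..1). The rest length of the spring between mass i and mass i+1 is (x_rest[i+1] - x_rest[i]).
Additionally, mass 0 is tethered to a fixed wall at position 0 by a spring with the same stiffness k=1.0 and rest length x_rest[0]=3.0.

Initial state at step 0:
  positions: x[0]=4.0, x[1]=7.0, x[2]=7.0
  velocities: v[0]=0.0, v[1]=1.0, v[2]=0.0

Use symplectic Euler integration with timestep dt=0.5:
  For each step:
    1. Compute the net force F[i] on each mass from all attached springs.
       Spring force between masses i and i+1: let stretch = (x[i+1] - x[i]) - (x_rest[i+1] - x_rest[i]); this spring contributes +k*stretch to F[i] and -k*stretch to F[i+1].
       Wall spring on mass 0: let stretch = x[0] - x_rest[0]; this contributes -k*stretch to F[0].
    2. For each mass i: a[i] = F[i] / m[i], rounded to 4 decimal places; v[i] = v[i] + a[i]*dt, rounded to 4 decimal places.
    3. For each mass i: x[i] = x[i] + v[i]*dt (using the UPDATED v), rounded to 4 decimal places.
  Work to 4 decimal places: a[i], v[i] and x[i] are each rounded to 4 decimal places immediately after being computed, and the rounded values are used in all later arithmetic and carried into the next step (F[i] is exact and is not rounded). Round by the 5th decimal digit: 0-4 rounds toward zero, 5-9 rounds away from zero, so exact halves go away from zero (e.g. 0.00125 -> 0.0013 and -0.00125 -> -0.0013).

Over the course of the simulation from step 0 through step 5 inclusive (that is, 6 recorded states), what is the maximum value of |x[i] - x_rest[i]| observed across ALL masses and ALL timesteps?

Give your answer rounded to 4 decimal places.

Answer: 3.5053

Derivation:
Step 0: x=[4.0000 7.0000 7.0000] v=[0.0000 1.0000 0.0000]
Step 1: x=[3.7500 7.1250 7.7500] v=[-0.5000 0.2500 1.5000]
Step 2: x=[3.4063 6.9063 9.0938] v=[-0.6875 -0.4375 2.6875]
Step 3: x=[3.0860 6.5235 10.6407] v=[-0.6407 -0.7657 3.0938]
Step 4: x=[2.8535 6.2256 11.9083] v=[-0.4650 -0.5958 2.5352]
Step 5: x=[2.7507 6.2165 12.5053] v=[-0.2057 -0.0182 1.1939]
Max displacement = 3.5053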